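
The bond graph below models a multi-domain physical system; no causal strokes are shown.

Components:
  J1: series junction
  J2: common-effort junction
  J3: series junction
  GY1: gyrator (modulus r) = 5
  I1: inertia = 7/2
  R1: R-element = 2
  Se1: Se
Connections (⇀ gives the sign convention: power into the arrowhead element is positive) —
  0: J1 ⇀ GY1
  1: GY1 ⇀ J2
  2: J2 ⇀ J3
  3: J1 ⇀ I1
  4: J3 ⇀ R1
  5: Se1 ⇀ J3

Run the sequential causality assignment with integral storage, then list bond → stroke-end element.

b0 stroke→J1
b1 stroke→J2
b2 stroke→J3
b3 stroke→I1
b4 stroke→R1
b5 stroke→J3

bond 5 |J3  (Se1: effort source, stroke at far end)
bond 3 |I1  (I1: I, integral causality)
bond 0 |J1  (J1 flow already set via bond 3)
bond 1 |J2  (GY1 both-in/both-out from 0)
bond 2 |J3  (J2 effort already set via bond 1)
bond 4 |R1  (J3 needs exactly one f-in)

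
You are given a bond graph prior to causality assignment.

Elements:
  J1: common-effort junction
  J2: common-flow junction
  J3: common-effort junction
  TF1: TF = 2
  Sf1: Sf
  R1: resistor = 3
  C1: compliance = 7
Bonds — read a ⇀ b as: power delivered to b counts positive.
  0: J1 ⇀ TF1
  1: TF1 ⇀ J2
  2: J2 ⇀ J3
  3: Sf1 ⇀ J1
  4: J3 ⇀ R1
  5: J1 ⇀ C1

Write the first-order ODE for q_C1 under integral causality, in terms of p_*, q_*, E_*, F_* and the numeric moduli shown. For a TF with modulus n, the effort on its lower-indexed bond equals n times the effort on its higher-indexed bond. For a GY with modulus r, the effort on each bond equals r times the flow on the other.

b3 |Sf1  (Sf1 (Sf) sets flow on bond)
b5 |J1  (C1: C, integral causality)
b0 |TF1  (0-jn J1 has e-setter on 5)
b1 |J2  (TF1: transformer flips bond 0)
b2 |J3  (J2 needs exactly one f-in)
b4 |R1  (common-e at J3 fixed by 2)

dq_C1/dt = F_Sf1 - q_C1/84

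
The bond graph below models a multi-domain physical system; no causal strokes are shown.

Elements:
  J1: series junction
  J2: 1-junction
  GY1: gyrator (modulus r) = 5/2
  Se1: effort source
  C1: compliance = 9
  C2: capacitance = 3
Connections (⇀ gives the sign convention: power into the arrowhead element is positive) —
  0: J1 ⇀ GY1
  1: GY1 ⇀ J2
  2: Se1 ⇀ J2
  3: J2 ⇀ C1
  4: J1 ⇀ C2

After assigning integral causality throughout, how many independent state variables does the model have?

#2 stroke→J2  (Se1: effort source, stroke at far end)
#3 stroke→J2  (C1: C, integral causality)
#1 stroke→GY1  (J2: last free bond brings flow in)
#0 stroke→GY1  (GY1: gyrator matches bond 1)
#4 stroke→J1  (1-jn J1 has f-setter on 0)

2  (C1, C2 all integral)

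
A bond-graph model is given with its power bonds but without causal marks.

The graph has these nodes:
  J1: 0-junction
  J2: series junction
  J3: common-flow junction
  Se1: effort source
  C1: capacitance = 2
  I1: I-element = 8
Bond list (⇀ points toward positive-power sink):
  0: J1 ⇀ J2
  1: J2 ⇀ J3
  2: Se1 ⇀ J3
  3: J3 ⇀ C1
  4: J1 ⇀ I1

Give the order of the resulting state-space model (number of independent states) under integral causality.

2  (C1, I1 all integral)

#2 stroke at J3  (Se1: effort source, stroke at far end)
#3 stroke at J3  (C1 integral (e out))
#1 stroke at J2  (closing 1-jn rule on J3)
#0 stroke at J1  (J2: last free bond brings flow in)
#4 stroke at I1  (0-jn J1 has e-setter on 0)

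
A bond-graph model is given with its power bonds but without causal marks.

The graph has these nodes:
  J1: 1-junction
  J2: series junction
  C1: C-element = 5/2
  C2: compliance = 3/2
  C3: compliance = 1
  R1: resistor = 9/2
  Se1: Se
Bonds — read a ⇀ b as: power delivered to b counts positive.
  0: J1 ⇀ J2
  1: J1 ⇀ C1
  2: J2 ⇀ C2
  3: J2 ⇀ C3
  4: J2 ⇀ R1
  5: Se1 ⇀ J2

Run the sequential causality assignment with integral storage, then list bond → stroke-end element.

#0 |J2
#1 |J1
#2 |J2
#3 |J2
#4 |R1
#5 |J2

#5 |J2  (Se1 (Se) sets effort on bond)
#1 |J1  (C1: C, integral causality)
#0 |J2  (only one flow-in slot at J1)
#2 |J2  (C2: C, integral causality)
#3 |J2  (prefer integral on C3)
#4 |R1  (J2 needs exactly one f-in)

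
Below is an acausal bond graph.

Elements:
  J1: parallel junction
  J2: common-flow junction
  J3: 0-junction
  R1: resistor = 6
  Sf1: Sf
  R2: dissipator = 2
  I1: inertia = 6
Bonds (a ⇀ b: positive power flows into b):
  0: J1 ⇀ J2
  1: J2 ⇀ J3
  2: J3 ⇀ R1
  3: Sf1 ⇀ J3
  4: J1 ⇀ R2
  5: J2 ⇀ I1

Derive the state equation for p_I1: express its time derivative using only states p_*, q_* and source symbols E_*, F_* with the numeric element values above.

dp_I1/dt = -6*F_Sf1 - 4*p_I1/3

b3 |Sf1  (source Sf1 imposes f)
b5 |I1  (I1 outputs flow p/I1)
b0 |J2  (J2 flow already set via bond 5)
b1 |J2  (J2: bond 5 brought flow, rest push out)
b2 |J3  (closing 0-jn rule on J3)
b4 |J1  (only one effort-in slot at J1)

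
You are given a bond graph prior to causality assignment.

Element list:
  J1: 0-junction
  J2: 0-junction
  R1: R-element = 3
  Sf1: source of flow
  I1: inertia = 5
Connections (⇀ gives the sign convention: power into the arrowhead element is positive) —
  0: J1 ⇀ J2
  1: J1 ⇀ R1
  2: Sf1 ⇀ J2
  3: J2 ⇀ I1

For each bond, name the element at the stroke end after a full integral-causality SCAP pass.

β0 stroke→J2
β1 stroke→J1
β2 stroke→Sf1
β3 stroke→I1

b2 |Sf1  (Sf1 fixes flow; stroke at Sf1)
b3 |I1  (I1: I, integral causality)
b0 |J2  (closing 0-jn rule on J2)
b1 |J1  (closing 0-jn rule on J1)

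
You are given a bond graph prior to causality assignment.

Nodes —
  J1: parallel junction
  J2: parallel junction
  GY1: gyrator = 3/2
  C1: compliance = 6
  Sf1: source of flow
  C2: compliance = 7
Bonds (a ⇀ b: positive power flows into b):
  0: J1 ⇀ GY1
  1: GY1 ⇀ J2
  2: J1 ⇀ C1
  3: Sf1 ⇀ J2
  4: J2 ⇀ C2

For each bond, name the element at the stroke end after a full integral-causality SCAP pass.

bond 0 stroke→GY1
bond 1 stroke→GY1
bond 2 stroke→J1
bond 3 stroke→Sf1
bond 4 stroke→J2

β3 →Sf1  (Sf1 (Sf) sets flow on bond)
β2 →J1  (C1: C, integral causality)
β0 →GY1  (J1 effort already set via bond 2)
β1 →GY1  (GY GY1: same side as bond 0)
β4 →J2  (closing 0-jn rule on J2)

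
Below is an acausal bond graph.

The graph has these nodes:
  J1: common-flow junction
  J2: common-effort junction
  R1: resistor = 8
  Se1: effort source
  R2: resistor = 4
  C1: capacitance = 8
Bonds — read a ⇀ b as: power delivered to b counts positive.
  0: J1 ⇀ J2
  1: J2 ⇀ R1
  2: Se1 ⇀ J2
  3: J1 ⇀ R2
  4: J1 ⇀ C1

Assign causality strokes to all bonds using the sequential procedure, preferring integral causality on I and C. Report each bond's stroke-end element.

b0 stroke at J1
b1 stroke at R1
b2 stroke at J2
b3 stroke at R2
b4 stroke at J1

β2 |J2  (Se1 (Se) sets effort on bond)
β0 |J1  (J2: bond 2 brought effort, rest push out)
β1 |R1  (J2: bond 2 brought effort, rest push out)
β4 |J1  (prefer integral on C1)
β3 |R2  (J1 needs exactly one f-in)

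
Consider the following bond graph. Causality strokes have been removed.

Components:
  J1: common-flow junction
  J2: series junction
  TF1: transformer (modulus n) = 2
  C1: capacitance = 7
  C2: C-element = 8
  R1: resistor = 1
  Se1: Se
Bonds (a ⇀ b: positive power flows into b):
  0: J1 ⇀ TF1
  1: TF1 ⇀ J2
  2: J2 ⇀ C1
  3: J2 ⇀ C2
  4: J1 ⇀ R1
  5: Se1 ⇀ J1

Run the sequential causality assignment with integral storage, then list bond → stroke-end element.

bond 0 stroke at J1
bond 1 stroke at TF1
bond 2 stroke at J2
bond 3 stroke at J2
bond 4 stroke at R1
bond 5 stroke at J1

b5 stroke at J1  (source Se1 imposes e)
b2 stroke at J2  (C1: C, integral causality)
b3 stroke at J2  (C2 outputs effort q/C2)
b1 stroke at TF1  (J2 needs exactly one f-in)
b0 stroke at J1  (TF TF1: opposite of bond 1)
b4 stroke at R1  (J1: last free bond brings flow in)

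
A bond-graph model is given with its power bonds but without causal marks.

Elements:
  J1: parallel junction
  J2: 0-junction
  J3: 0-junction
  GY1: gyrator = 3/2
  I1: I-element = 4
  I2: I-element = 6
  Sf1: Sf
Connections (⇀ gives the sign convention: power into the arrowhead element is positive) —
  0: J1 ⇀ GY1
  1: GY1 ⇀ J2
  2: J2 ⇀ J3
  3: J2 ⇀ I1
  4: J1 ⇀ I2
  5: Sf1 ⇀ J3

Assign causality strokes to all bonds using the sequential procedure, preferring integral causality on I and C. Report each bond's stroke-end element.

bond 5 →Sf1  (Sf1 (Sf) sets flow on bond)
bond 2 →J3  (only one effort-in slot at J3)
bond 3 →I1  (I1: I, integral causality)
bond 1 →J2  (closing 0-jn rule on J2)
bond 0 →J1  (through GY1, causality inverts; strokes same side of GY1)
bond 4 →I2  (J1 effort already set via bond 0)

β0 →J1
β1 →J2
β2 →J3
β3 →I1
β4 →I2
β5 →Sf1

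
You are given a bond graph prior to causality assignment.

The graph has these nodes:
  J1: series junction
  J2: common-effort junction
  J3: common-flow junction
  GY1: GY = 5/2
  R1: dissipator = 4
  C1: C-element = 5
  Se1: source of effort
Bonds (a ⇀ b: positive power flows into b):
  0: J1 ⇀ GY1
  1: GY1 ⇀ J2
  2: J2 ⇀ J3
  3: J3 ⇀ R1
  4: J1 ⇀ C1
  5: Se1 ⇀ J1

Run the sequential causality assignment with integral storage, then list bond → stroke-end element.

#5 stroke at J1  (Se1: effort source, stroke at far end)
#4 stroke at J1  (C1 integral (e out))
#0 stroke at GY1  (closing 1-jn rule on J1)
#1 stroke at GY1  (GY GY1: same side as bond 0)
#2 stroke at J2  (J2 needs exactly one e-in)
#3 stroke at J3  (1-jn J3 has f-setter on 2)

bond 0 →GY1
bond 1 →GY1
bond 2 →J2
bond 3 →J3
bond 4 →J1
bond 5 →J1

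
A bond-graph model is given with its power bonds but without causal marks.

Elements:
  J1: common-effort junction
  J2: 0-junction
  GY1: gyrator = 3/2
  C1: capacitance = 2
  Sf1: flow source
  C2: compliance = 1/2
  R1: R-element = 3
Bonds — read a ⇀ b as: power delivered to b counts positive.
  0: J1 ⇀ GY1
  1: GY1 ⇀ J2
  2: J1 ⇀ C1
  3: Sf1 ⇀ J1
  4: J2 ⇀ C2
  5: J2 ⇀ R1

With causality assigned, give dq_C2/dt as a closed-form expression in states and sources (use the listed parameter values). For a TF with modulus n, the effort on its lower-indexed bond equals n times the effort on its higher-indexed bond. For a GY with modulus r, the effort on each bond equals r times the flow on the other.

b3 |Sf1  (Sf1 fixes flow; stroke at Sf1)
b2 |J1  (C1 outputs effort q/C1)
b0 |GY1  (0-jn J1 has e-setter on 2)
b1 |GY1  (GY GY1: same side as bond 0)
b4 |J2  (prefer integral on C2)
b5 |R1  (J2: bond 4 brought effort, rest push out)

dq_C2/dt = q_C1/3 - 2*q_C2/3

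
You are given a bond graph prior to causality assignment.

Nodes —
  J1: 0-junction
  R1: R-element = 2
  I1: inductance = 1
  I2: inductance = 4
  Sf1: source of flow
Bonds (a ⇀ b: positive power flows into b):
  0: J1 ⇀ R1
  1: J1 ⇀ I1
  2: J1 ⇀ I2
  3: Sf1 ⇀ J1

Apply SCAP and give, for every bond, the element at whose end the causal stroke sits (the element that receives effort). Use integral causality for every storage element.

β0 stroke→J1
β1 stroke→I1
β2 stroke→I2
β3 stroke→Sf1

#3 |Sf1  (Sf1 fixes flow; stroke at Sf1)
#1 |I1  (prefer integral on I1)
#2 |I2  (I2: I, integral causality)
#0 |J1  (closing 0-jn rule on J1)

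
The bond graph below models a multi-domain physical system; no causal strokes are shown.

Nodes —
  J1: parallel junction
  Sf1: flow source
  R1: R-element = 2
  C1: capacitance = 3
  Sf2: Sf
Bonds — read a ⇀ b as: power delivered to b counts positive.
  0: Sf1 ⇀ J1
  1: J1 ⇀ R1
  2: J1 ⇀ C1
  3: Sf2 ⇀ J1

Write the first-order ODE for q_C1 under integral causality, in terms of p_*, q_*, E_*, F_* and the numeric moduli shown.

dq_C1/dt = F_Sf1 + F_Sf2 - q_C1/6

b0 |Sf1  (source Sf1 imposes f)
b3 |Sf2  (Sf2: flow source, stroke at near end)
b2 |J1  (C1: C, integral causality)
b1 |R1  (J1 effort already set via bond 2)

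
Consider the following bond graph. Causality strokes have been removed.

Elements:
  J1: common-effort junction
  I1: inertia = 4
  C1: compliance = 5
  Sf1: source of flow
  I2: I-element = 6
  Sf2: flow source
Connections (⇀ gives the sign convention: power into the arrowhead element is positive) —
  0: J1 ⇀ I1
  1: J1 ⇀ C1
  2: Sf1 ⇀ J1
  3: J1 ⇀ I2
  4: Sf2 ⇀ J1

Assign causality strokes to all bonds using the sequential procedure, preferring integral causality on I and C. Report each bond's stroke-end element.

b0 stroke at I1
b1 stroke at J1
b2 stroke at Sf1
b3 stroke at I2
b4 stroke at Sf2

#2 stroke→Sf1  (source Sf1 imposes f)
#4 stroke→Sf2  (Sf2 (Sf) sets flow on bond)
#0 stroke→I1  (I1 outputs flow p/I1)
#1 stroke→J1  (prefer integral on C1)
#3 stroke→I2  (common-e at J1 fixed by 1)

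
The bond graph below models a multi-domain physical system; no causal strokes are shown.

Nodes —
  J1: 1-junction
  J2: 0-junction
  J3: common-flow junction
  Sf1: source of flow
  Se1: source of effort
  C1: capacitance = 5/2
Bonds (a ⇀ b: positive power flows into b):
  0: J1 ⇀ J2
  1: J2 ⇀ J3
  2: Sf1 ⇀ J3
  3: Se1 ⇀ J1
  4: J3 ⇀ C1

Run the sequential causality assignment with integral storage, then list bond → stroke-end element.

#0 →J2
#1 →J3
#2 →Sf1
#3 →J1
#4 →J3

β2 |Sf1  (Sf1 fixes flow; stroke at Sf1)
β3 |J1  (source Se1 imposes e)
β0 |J2  (closing 1-jn rule on J1)
β1 |J3  (J2 effort already set via bond 0)
β4 |J3  (J3: bond 2 brought flow, rest push out)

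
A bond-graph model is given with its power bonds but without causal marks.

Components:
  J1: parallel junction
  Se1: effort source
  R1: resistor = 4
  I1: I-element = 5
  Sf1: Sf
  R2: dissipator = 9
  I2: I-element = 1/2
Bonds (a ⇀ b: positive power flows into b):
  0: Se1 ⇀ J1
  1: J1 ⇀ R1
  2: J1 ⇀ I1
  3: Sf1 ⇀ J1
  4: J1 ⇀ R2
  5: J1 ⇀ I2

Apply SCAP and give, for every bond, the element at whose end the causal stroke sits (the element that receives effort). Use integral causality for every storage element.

#0 →J1
#1 →R1
#2 →I1
#3 →Sf1
#4 →R2
#5 →I2

β0 |J1  (source Se1 imposes e)
β3 |Sf1  (Sf1 fixes flow; stroke at Sf1)
β1 |R1  (J1: bond 0 brought effort, rest push out)
β2 |I1  (common-e at J1 fixed by 0)
β4 |R2  (J1 effort already set via bond 0)
β5 |I2  (J1 effort already set via bond 0)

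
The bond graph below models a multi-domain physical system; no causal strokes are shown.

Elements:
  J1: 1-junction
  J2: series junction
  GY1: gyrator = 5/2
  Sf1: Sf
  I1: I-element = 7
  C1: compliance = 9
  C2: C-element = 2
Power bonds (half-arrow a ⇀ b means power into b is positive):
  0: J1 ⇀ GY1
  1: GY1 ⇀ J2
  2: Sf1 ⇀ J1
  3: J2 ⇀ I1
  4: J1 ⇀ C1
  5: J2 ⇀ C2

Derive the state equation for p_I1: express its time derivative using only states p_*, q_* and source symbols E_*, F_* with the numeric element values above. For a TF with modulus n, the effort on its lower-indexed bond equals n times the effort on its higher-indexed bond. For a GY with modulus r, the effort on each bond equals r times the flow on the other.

bond 2 |Sf1  (Sf1: flow source, stroke at near end)
bond 0 |J1  (common-f at J1 fixed by 2)
bond 4 |J1  (J1 flow already set via bond 2)
bond 1 |J2  (GY1 both-in/both-out from 0)
bond 3 |I1  (I1 integral (f out))
bond 5 |J2  (common-f at J2 fixed by 3)

dp_I1/dt = 5*F_Sf1/2 - q_C2/2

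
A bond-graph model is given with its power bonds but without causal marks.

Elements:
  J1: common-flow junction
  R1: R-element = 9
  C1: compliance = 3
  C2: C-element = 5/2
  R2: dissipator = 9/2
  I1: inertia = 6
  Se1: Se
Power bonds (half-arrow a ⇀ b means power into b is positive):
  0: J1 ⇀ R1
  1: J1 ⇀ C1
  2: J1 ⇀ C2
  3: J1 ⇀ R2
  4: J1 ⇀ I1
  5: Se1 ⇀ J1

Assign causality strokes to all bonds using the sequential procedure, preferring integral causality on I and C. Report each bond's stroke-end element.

b0 stroke at J1
b1 stroke at J1
b2 stroke at J1
b3 stroke at J1
b4 stroke at I1
b5 stroke at J1

#5 →J1  (Se1: effort source, stroke at far end)
#1 →J1  (C1 integral (e out))
#2 →J1  (prefer integral on C2)
#4 →I1  (I1 outputs flow p/I1)
#0 →J1  (1-jn J1 has f-setter on 4)
#3 →J1  (1-jn J1 has f-setter on 4)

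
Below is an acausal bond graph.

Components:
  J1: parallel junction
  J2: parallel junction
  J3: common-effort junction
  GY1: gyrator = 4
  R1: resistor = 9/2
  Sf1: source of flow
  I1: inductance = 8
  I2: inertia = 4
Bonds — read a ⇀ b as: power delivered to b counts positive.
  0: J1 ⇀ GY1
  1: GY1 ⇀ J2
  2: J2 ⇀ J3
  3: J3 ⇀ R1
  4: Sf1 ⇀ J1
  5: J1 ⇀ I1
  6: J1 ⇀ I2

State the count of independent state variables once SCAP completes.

#4 →Sf1  (source Sf1 imposes f)
#5 →I1  (I1: I, integral causality)
#6 →I2  (I2 integral (f out))
#0 →J1  (J1: last free bond brings effort in)
#1 →J2  (GY GY1: same side as bond 0)
#2 →J3  (J2 effort already set via bond 1)
#3 →R1  (common-e at J3 fixed by 2)

2  (I1, I2 all integral)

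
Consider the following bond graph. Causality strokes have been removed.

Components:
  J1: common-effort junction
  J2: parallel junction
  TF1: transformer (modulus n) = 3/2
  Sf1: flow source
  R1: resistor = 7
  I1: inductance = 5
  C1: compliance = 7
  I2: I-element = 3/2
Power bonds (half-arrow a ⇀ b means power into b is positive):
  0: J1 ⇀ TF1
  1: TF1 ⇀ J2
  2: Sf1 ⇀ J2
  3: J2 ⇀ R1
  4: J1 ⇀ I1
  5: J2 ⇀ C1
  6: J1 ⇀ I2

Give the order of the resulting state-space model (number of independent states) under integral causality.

3  (C1, I1, I2 all integral)

#2 stroke at Sf1  (Sf1 fixes flow; stroke at Sf1)
#4 stroke at I1  (I1: I, integral causality)
#5 stroke at J2  (C1 outputs effort q/C1)
#1 stroke at TF1  (0-jn J2 has e-setter on 5)
#3 stroke at R1  (0-jn J2 has e-setter on 5)
#0 stroke at J1  (TF1: transformer flips bond 1)
#6 stroke at I2  (common-e at J1 fixed by 0)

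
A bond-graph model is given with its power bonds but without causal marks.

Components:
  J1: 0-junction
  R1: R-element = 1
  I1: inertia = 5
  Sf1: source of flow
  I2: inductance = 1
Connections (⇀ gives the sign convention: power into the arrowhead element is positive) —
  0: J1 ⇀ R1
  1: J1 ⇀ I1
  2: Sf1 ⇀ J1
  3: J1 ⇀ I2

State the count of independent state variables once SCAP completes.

#2 →Sf1  (Sf1 (Sf) sets flow on bond)
#1 →I1  (I1: I, integral causality)
#3 →I2  (I2 outputs flow p/I2)
#0 →J1  (J1 needs exactly one e-in)

2  (I1, I2 all integral)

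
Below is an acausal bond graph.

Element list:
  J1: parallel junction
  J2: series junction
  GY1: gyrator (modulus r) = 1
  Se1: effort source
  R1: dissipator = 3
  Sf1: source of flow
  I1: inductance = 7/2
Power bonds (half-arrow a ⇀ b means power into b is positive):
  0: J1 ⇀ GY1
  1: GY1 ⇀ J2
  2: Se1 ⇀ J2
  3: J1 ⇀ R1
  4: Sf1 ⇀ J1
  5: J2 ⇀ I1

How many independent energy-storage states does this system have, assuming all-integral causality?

1  (I1 all integral)

β2 stroke→J2  (source Se1 imposes e)
β4 stroke→Sf1  (source Sf1 imposes f)
β5 stroke→I1  (I1 integral (f out))
β1 stroke→J2  (J2: bond 5 brought flow, rest push out)
β0 stroke→J1  (through GY1, causality inverts; strokes same side of GY1)
β3 stroke→R1  (common-e at J1 fixed by 0)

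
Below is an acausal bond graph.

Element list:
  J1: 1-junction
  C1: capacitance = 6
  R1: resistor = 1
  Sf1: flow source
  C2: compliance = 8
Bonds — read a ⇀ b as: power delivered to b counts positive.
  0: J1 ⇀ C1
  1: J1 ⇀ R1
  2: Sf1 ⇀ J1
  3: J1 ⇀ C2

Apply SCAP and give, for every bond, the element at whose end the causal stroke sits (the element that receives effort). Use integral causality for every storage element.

bond 0 stroke at J1
bond 1 stroke at J1
bond 2 stroke at Sf1
bond 3 stroke at J1

bond 2 stroke→Sf1  (Sf1 fixes flow; stroke at Sf1)
bond 0 stroke→J1  (1-jn J1 has f-setter on 2)
bond 1 stroke→J1  (J1 flow already set via bond 2)
bond 3 stroke→J1  (common-f at J1 fixed by 2)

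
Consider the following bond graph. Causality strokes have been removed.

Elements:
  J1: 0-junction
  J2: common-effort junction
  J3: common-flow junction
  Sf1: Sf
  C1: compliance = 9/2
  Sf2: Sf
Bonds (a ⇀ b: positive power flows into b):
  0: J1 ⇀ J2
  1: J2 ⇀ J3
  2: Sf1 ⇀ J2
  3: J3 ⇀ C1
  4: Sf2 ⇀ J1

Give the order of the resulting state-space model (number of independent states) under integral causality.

1  (C1 all integral)

#2 |Sf1  (Sf1 fixes flow; stroke at Sf1)
#4 |Sf2  (source Sf2 imposes f)
#0 |J1  (J1 needs exactly one e-in)
#1 |J2  (J2: last free bond brings effort in)
#3 |J3  (J3: bond 1 brought flow, rest push out)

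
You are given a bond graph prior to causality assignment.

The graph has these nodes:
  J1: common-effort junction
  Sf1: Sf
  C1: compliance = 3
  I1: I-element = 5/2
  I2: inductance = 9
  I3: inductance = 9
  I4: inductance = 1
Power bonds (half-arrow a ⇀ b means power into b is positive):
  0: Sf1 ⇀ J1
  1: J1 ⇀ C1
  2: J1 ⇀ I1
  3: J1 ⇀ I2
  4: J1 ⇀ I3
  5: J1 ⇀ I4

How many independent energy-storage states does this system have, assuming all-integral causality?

5  (C1, I1, I2, I3, I4 all integral)

b0 stroke at Sf1  (Sf1: flow source, stroke at near end)
b1 stroke at J1  (C1 integral (e out))
b2 stroke at I1  (J1 effort already set via bond 1)
b3 stroke at I2  (common-e at J1 fixed by 1)
b4 stroke at I3  (0-jn J1 has e-setter on 1)
b5 stroke at I4  (common-e at J1 fixed by 1)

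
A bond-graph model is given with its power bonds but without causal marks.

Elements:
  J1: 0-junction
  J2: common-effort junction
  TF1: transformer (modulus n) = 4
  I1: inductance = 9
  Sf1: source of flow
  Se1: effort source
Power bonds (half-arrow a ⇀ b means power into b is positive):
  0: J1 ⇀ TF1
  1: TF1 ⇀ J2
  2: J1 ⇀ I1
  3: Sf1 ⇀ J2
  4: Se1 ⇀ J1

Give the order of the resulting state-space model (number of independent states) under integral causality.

1  (I1 all integral)

b3 stroke at Sf1  (Sf1: flow source, stroke at near end)
b4 stroke at J1  (Se1 fixes effort; stroke away)
b0 stroke at TF1  (J1 effort already set via bond 4)
b2 stroke at I1  (0-jn J1 has e-setter on 4)
b1 stroke at J2  (closing 0-jn rule on J2)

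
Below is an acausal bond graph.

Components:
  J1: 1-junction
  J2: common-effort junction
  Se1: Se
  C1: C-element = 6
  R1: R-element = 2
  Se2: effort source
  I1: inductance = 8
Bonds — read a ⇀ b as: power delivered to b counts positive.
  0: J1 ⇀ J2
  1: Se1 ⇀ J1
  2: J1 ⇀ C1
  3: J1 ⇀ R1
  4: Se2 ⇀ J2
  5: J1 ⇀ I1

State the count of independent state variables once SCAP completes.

bond 1 stroke at J1  (Se1 (Se) sets effort on bond)
bond 4 stroke at J2  (source Se2 imposes e)
bond 0 stroke at J1  (0-jn J2 has e-setter on 4)
bond 2 stroke at J1  (prefer integral on C1)
bond 5 stroke at I1  (I1 outputs flow p/I1)
bond 3 stroke at J1  (1-jn J1 has f-setter on 5)

2  (C1, I1 all integral)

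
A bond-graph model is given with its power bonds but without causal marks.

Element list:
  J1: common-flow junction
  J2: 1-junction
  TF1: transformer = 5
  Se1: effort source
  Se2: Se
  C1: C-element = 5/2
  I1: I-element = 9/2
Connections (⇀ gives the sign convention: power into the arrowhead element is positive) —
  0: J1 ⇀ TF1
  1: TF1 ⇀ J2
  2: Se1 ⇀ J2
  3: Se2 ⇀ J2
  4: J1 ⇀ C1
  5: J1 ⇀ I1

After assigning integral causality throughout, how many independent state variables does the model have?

b2 stroke at J2  (Se1: effort source, stroke at far end)
b3 stroke at J2  (Se2 (Se) sets effort on bond)
b1 stroke at TF1  (J2 needs exactly one f-in)
b0 stroke at J1  (TF1 one-in-one-out from 1)
b4 stroke at J1  (C1: C, integral causality)
b5 stroke at I1  (closing 1-jn rule on J1)

2  (C1, I1 all integral)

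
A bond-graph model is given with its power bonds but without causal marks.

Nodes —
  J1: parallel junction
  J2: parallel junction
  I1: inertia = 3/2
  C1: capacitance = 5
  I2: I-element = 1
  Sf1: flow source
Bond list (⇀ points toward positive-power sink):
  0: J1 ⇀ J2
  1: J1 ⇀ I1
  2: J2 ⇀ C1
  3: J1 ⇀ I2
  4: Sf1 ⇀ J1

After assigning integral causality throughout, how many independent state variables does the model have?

3  (C1, I1, I2 all integral)

b4 stroke→Sf1  (Sf1 fixes flow; stroke at Sf1)
b1 stroke→I1  (I1 outputs flow p/I1)
b2 stroke→J2  (prefer integral on C1)
b0 stroke→J1  (J2: bond 2 brought effort, rest push out)
b3 stroke→I2  (common-e at J1 fixed by 0)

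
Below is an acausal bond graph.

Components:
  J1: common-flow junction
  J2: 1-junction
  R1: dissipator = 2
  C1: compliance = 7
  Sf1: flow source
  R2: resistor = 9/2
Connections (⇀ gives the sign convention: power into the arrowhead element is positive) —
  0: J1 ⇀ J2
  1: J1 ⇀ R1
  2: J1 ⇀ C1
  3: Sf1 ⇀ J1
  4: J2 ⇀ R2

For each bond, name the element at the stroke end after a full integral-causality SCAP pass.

#0 →J1
#1 →J1
#2 →J1
#3 →Sf1
#4 →J2

bond 3 stroke at Sf1  (Sf1 fixes flow; stroke at Sf1)
bond 0 stroke at J1  (J1: bond 3 brought flow, rest push out)
bond 1 stroke at J1  (J1: bond 3 brought flow, rest push out)
bond 2 stroke at J1  (1-jn J1 has f-setter on 3)
bond 4 stroke at J2  (J2: bond 0 brought flow, rest push out)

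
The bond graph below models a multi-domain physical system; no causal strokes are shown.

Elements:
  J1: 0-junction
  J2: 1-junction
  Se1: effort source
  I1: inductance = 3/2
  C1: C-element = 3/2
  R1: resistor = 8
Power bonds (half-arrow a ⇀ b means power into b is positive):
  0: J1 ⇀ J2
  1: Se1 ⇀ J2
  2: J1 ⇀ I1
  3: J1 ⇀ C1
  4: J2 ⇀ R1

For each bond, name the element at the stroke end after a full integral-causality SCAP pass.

bond 0 |J2
bond 1 |J2
bond 2 |I1
bond 3 |J1
bond 4 |R1

#1 |J2  (Se1 fixes effort; stroke away)
#2 |I1  (I1 integral (f out))
#3 |J1  (C1: C, integral causality)
#0 |J2  (J1 effort already set via bond 3)
#4 |R1  (J2 needs exactly one f-in)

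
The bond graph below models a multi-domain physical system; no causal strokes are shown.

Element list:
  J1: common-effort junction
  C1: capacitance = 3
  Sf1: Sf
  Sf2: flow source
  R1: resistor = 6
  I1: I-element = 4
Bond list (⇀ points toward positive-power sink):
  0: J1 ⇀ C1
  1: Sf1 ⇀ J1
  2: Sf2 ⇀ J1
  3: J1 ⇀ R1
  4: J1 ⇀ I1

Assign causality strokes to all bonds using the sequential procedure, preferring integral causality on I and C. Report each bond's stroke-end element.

bond 1 |Sf1  (source Sf1 imposes f)
bond 2 |Sf2  (Sf2 fixes flow; stroke at Sf2)
bond 0 |J1  (C1 outputs effort q/C1)
bond 3 |R1  (J1 effort already set via bond 0)
bond 4 |I1  (0-jn J1 has e-setter on 0)

bond 0 |J1
bond 1 |Sf1
bond 2 |Sf2
bond 3 |R1
bond 4 |I1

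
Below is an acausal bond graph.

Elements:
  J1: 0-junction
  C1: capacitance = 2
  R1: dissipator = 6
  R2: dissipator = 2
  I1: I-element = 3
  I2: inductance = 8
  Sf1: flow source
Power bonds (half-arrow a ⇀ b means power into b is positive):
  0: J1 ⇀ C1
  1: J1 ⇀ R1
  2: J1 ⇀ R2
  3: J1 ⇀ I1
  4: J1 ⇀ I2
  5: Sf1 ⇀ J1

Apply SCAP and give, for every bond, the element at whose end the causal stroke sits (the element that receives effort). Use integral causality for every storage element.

#0 stroke at J1
#1 stroke at R1
#2 stroke at R2
#3 stroke at I1
#4 stroke at I2
#5 stroke at Sf1

b5 stroke at Sf1  (Sf1: flow source, stroke at near end)
b0 stroke at J1  (C1 outputs effort q/C1)
b1 stroke at R1  (J1: bond 0 brought effort, rest push out)
b2 stroke at R2  (J1 effort already set via bond 0)
b3 stroke at I1  (0-jn J1 has e-setter on 0)
b4 stroke at I2  (J1: bond 0 brought effort, rest push out)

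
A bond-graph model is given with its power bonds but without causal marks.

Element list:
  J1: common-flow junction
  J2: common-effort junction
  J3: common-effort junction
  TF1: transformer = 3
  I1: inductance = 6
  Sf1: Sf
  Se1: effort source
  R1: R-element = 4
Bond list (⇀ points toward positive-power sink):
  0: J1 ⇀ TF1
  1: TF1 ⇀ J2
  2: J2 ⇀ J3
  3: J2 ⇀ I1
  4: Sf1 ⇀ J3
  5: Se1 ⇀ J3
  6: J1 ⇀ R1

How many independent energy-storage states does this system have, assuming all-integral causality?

1  (I1 all integral)

bond 4 stroke→Sf1  (Sf1: flow source, stroke at near end)
bond 5 stroke→J3  (Se1 fixes effort; stroke away)
bond 2 stroke→J2  (common-e at J3 fixed by 5)
bond 1 stroke→TF1  (common-e at J2 fixed by 2)
bond 3 stroke→I1  (common-e at J2 fixed by 2)
bond 0 stroke→J1  (through TF1, causality passes straight; one stroke at TF1)
bond 6 stroke→R1  (only one flow-in slot at J1)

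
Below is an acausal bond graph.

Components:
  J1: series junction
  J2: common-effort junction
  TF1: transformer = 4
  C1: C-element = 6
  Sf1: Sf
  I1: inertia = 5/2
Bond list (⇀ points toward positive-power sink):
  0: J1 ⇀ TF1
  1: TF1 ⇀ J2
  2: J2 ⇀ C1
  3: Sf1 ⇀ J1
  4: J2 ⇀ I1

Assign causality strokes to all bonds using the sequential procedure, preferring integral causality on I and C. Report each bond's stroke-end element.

bond 0 |J1
bond 1 |TF1
bond 2 |J2
bond 3 |Sf1
bond 4 |I1

β3 |Sf1  (Sf1 (Sf) sets flow on bond)
β0 |J1  (J1: bond 3 brought flow, rest push out)
β1 |TF1  (TF1: transformer flips bond 0)
β2 |J2  (C1: C, integral causality)
β4 |I1  (common-e at J2 fixed by 2)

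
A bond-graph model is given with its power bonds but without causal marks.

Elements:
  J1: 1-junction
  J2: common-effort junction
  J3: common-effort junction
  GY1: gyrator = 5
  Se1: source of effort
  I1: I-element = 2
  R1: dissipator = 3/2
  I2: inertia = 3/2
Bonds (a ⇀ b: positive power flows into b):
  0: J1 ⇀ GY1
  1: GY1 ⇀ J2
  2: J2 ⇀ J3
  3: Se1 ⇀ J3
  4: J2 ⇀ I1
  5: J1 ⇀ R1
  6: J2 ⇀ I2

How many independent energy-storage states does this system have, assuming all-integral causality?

2  (I1, I2 all integral)

β3 stroke→J3  (Se1 fixes effort; stroke away)
β2 stroke→J2  (0-jn J3 has e-setter on 3)
β1 stroke→GY1  (0-jn J2 has e-setter on 2)
β4 stroke→I1  (J2: bond 2 brought effort, rest push out)
β6 stroke→I2  (0-jn J2 has e-setter on 2)
β0 stroke→GY1  (GY GY1: same side as bond 1)
β5 stroke→J1  (1-jn J1 has f-setter on 0)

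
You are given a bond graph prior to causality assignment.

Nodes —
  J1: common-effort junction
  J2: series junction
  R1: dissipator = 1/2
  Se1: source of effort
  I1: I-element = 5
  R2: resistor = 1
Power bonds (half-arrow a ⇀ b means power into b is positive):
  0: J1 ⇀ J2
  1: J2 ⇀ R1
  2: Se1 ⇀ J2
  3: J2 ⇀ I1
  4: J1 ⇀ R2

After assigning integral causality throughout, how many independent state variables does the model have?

1  (I1 all integral)

b2 stroke→J2  (Se1 (Se) sets effort on bond)
b3 stroke→I1  (I1: I, integral causality)
b0 stroke→J2  (J2: bond 3 brought flow, rest push out)
b1 stroke→J2  (J2 flow already set via bond 3)
b4 stroke→J1  (only one effort-in slot at J1)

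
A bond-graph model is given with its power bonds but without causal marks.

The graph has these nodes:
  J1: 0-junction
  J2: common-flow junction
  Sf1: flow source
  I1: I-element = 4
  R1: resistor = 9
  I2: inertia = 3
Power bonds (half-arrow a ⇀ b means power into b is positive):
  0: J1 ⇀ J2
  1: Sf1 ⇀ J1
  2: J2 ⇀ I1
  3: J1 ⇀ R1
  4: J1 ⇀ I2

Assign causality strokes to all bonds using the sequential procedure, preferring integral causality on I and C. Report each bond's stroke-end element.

β1 |Sf1  (Sf1 fixes flow; stroke at Sf1)
β2 |I1  (I1 outputs flow p/I1)
β0 |J2  (common-f at J2 fixed by 2)
β4 |I2  (I2 integral (f out))
β3 |J1  (J1: last free bond brings effort in)

bond 0 →J2
bond 1 →Sf1
bond 2 →I1
bond 3 →J1
bond 4 →I2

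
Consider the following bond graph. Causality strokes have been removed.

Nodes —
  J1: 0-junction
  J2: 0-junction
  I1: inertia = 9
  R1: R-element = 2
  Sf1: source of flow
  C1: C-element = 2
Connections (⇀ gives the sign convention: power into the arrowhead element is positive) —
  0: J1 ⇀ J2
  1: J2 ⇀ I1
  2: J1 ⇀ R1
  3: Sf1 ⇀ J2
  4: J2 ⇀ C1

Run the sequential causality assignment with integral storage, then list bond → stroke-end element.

β0 |J1
β1 |I1
β2 |R1
β3 |Sf1
β4 |J2

β3 stroke at Sf1  (Sf1: flow source, stroke at near end)
β1 stroke at I1  (I1 integral (f out))
β4 stroke at J2  (C1 outputs effort q/C1)
β0 stroke at J1  (J2 effort already set via bond 4)
β2 stroke at R1  (common-e at J1 fixed by 0)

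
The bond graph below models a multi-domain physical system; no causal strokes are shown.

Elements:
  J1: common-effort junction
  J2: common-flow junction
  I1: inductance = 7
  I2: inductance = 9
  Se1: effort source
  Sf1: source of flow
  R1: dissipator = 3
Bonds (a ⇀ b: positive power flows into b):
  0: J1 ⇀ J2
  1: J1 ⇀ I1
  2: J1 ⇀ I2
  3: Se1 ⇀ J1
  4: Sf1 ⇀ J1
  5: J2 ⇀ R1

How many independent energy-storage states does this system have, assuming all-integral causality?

2  (I1, I2 all integral)

bond 3 |J1  (Se1: effort source, stroke at far end)
bond 4 |Sf1  (Sf1 fixes flow; stroke at Sf1)
bond 0 |J2  (0-jn J1 has e-setter on 3)
bond 1 |I1  (J1 effort already set via bond 3)
bond 2 |I2  (J1: bond 3 brought effort, rest push out)
bond 5 |R1  (J2: last free bond brings flow in)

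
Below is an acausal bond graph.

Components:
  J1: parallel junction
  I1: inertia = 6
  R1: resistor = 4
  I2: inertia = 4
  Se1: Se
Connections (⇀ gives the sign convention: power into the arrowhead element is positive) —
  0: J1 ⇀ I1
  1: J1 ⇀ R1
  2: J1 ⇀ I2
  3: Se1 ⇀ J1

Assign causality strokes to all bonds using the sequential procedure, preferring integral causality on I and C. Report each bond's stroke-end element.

β3 stroke→J1  (Se1 (Se) sets effort on bond)
β0 stroke→I1  (J1: bond 3 brought effort, rest push out)
β1 stroke→R1  (J1: bond 3 brought effort, rest push out)
β2 stroke→I2  (common-e at J1 fixed by 3)

#0 →I1
#1 →R1
#2 →I2
#3 →J1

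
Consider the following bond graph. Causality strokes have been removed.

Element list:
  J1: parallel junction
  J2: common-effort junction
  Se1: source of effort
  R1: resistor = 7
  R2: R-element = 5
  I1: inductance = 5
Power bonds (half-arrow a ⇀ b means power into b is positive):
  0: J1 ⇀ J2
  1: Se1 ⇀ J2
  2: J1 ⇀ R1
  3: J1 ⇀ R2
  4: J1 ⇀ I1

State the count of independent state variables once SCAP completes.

1  (I1 all integral)

β1 stroke at J2  (Se1 fixes effort; stroke away)
β0 stroke at J1  (J2: bond 1 brought effort, rest push out)
β2 stroke at R1  (J1 effort already set via bond 0)
β3 stroke at R2  (J1 effort already set via bond 0)
β4 stroke at I1  (J1: bond 0 brought effort, rest push out)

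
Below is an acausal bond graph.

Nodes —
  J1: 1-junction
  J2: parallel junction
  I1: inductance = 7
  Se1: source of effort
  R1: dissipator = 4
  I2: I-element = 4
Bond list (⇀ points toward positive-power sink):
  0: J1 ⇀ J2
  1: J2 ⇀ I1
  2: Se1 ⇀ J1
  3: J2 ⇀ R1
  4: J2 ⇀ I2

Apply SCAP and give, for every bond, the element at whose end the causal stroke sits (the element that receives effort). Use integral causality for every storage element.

#2 →J1  (Se1: effort source, stroke at far end)
#0 →J2  (J1 needs exactly one f-in)
#1 →I1  (0-jn J2 has e-setter on 0)
#3 →R1  (common-e at J2 fixed by 0)
#4 →I2  (J2: bond 0 brought effort, rest push out)

b0 stroke at J2
b1 stroke at I1
b2 stroke at J1
b3 stroke at R1
b4 stroke at I2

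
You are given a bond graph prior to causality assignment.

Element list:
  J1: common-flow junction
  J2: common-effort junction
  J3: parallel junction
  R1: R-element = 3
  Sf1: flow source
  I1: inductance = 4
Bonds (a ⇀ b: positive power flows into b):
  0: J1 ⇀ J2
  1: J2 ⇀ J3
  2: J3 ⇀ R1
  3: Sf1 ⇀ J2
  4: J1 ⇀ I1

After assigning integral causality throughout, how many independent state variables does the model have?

bond 3 stroke at Sf1  (Sf1 fixes flow; stroke at Sf1)
bond 4 stroke at I1  (prefer integral on I1)
bond 0 stroke at J1  (J1 flow already set via bond 4)
bond 1 stroke at J2  (only one effort-in slot at J2)
bond 2 stroke at J3  (closing 0-jn rule on J3)

1  (I1 all integral)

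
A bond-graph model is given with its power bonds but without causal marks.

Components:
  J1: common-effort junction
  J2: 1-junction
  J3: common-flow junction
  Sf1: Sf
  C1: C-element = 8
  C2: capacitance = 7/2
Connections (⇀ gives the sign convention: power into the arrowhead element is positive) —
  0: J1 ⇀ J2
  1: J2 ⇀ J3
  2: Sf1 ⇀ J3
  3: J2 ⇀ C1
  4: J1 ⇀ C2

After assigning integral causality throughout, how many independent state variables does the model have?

2  (C1, C2 all integral)

b2 stroke→Sf1  (Sf1 fixes flow; stroke at Sf1)
b1 stroke→J3  (J3 flow already set via bond 2)
b0 stroke→J2  (1-jn J2 has f-setter on 1)
b3 stroke→J2  (common-f at J2 fixed by 1)
b4 stroke→J1  (closing 0-jn rule on J1)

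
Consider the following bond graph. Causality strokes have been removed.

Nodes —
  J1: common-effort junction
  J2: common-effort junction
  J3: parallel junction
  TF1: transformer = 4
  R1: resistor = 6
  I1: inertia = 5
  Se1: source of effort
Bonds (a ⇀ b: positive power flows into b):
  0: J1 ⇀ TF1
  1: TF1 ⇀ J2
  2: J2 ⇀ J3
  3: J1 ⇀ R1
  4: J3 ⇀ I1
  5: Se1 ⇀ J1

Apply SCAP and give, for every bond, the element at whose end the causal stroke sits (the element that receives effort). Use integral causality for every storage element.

β5 stroke→J1  (Se1 (Se) sets effort on bond)
β0 stroke→TF1  (J1: bond 5 brought effort, rest push out)
β3 stroke→R1  (common-e at J1 fixed by 5)
β1 stroke→J2  (TF1: transformer flips bond 0)
β2 stroke→J3  (0-jn J2 has e-setter on 1)
β4 stroke→I1  (common-e at J3 fixed by 2)

b0 stroke→TF1
b1 stroke→J2
b2 stroke→J3
b3 stroke→R1
b4 stroke→I1
b5 stroke→J1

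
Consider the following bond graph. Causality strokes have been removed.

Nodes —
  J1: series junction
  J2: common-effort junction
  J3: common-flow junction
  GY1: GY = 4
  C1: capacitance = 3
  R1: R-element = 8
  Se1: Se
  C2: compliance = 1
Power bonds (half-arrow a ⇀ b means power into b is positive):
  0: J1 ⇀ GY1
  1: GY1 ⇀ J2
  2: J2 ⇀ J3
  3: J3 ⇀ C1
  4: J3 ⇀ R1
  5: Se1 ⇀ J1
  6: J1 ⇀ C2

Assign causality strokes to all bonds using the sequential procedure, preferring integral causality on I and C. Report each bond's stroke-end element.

bond 0 →GY1
bond 1 →GY1
bond 2 →J2
bond 3 →J3
bond 4 →J3
bond 5 →J1
bond 6 →J1

bond 5 →J1  (Se1: effort source, stroke at far end)
bond 3 →J3  (prefer integral on C1)
bond 6 →J1  (C2 outputs effort q/C2)
bond 0 →GY1  (closing 1-jn rule on J1)
bond 1 →GY1  (GY1: gyrator matches bond 0)
bond 2 →J2  (J2: last free bond brings effort in)
bond 4 →J3  (1-jn J3 has f-setter on 2)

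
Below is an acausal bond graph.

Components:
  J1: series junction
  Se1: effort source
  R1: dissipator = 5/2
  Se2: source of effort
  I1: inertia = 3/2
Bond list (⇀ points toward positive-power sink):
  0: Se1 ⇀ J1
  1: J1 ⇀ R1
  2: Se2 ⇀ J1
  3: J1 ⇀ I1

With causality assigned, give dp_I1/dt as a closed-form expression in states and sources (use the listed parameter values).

dp_I1/dt = E_Se1 + E_Se2 - 5*p_I1/3

#0 |J1  (Se1 (Se) sets effort on bond)
#2 |J1  (Se2 fixes effort; stroke away)
#3 |I1  (prefer integral on I1)
#1 |J1  (J1 flow already set via bond 3)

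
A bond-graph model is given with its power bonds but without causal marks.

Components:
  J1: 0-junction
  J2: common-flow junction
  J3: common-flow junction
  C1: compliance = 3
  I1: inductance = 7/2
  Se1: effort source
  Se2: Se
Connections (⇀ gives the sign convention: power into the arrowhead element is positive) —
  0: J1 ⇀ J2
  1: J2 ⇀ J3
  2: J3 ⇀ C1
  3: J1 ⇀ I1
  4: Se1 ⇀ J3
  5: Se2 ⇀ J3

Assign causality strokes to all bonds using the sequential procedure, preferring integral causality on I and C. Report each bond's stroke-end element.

b4 stroke at J3  (source Se1 imposes e)
b5 stroke at J3  (source Se2 imposes e)
b2 stroke at J3  (prefer integral on C1)
b1 stroke at J2  (closing 1-jn rule on J3)
b0 stroke at J1  (closing 1-jn rule on J2)
b3 stroke at I1  (common-e at J1 fixed by 0)

b0 stroke at J1
b1 stroke at J2
b2 stroke at J3
b3 stroke at I1
b4 stroke at J3
b5 stroke at J3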